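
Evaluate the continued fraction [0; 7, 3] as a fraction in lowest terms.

3/22

Using pₖ = aₖpₖ₋₁ + pₖ₋₂ and qₖ = aₖqₖ₋₁ + qₖ₋₂:
  k=0: a=0, p=0, q=1
  k=1: a=7, p=1, q=7
  k=2: a=3, p=3, q=22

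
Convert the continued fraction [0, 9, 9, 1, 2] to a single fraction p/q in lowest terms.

Fold from the inside: start with 2/1.
  1 + 1/2 = 3/2
  9 + 2/3 = 29/3
  9 + 3/29 = 264/29
  0 + 29/264 = 29/264

29/264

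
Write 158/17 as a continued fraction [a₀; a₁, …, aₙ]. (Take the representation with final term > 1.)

158 = 9*17 + 5
17 = 3*5 + 2
5 = 2*2 + 1
2 = 2*1 + 0  (stop)
So 158/17 = [9; 3, 2, 2].

[9; 3, 2, 2]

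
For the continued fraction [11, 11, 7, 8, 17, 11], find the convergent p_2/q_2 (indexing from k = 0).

Using pₖ = aₖpₖ₋₁ + pₖ₋₂, qₖ = aₖqₖ₋₁ + qₖ₋₂ (with p₋₁=1, p₋₂=0, q₋₁=0, q₋₂=1):
  k=0: a=11, p=11, q=1
  k=1: a=11, p=122, q=11
  k=2: a=7, p=865, q=78

865/78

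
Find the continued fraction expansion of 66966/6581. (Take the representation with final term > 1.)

66966 = 10*6581 + 1156
6581 = 5*1156 + 801
1156 = 1*801 + 355
801 = 2*355 + 91
355 = 3*91 + 82
91 = 1*82 + 9
82 = 9*9 + 1
9 = 9*1 + 0  (stop)
So 66966/6581 = [10; 5, 1, 2, 3, 1, 9, 9].

[10; 5, 1, 2, 3, 1, 9, 9]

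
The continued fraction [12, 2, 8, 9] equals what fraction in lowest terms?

1933/155

Using pₖ = aₖpₖ₋₁ + pₖ₋₂ and qₖ = aₖqₖ₋₁ + qₖ₋₂:
  k=0: a=12, p=12, q=1
  k=1: a=2, p=25, q=2
  k=2: a=8, p=212, q=17
  k=3: a=9, p=1933, q=155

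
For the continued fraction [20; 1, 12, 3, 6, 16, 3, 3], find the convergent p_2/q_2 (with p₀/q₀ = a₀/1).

Using pₖ = aₖpₖ₋₁ + pₖ₋₂, qₖ = aₖqₖ₋₁ + qₖ₋₂ (with p₋₁=1, p₋₂=0, q₋₁=0, q₋₂=1):
  k=0: a=20, p=20, q=1
  k=1: a=1, p=21, q=1
  k=2: a=12, p=272, q=13

272/13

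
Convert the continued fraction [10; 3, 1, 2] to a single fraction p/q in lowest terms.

Fold from the inside: start with 2/1.
  1 + 1/2 = 3/2
  3 + 2/3 = 11/3
  10 + 3/11 = 113/11

113/11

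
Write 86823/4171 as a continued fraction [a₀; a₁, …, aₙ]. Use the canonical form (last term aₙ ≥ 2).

86823 = 20·4171 + 3403
4171 = 1·3403 + 768
3403 = 4·768 + 331
768 = 2·331 + 106
331 = 3·106 + 13
106 = 8·13 + 2
13 = 6·2 + 1
2 = 2·1 + 0  (stop)
So 86823/4171 = [20; 1, 4, 2, 3, 8, 6, 2].

[20; 1, 4, 2, 3, 8, 6, 2]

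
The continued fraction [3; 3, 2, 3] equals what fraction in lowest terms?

Fold from the inside: start with 3/1.
  2 + 1/3 = 7/3
  3 + 3/7 = 24/7
  3 + 7/24 = 79/24

79/24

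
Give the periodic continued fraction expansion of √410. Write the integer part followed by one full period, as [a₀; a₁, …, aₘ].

a₀ = ⌊√410⌋ = 20.
With m₀=0, d₀=1 and mₖ₊₁ = dₖaₖ − mₖ, dₖ₊₁ = (n − mₖ₊₁²)/dₖ, aₖ₊₁ = ⌊(a₀+mₖ₊₁)/dₖ₊₁⌋:
  k=1: m=20, d=10, a=4
  k=2: m=20, d=1, a=40
d=1 and a=2a₀=40 at k=2, so the next step gives (m, d) = (20, 10) again — its k=1 value — and the period has length 2.

[20; 4, 40]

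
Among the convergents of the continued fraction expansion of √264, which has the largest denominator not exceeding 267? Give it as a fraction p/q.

√264 = [16; 4, 32, …] (period length 2).
Convergents:
  p_0/q_0 = 16/1
  p_1/q_1 = 65/4
  p_2/q_2 = 2096/129
  p_3/q_3 = 8449/520
q_2 = 129 ≤ 267 < 520 = q_3, so the answer is 2096/129.

2096/129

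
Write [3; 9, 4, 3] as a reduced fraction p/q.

373/120

Fold from the inside: start with 3/1.
  4 + 1/3 = 13/3
  9 + 3/13 = 120/13
  3 + 13/120 = 373/120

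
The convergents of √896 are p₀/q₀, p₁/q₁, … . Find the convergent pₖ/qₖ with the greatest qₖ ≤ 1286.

26910/899

√896 = [29; 1, 13, 1, 58, …] (period length 4).
Convergents:
  p_0/q_0 = 29/1
  p_1/q_1 = 30/1
  p_2/q_2 = 419/14
  p_3/q_3 = 449/15
  p_4/q_4 = 26461/884
  p_5/q_5 = 26910/899
  p_6/q_6 = 376291/12571
q_5 = 899 ≤ 1286 < 12571 = q_6, so the answer is 26910/899.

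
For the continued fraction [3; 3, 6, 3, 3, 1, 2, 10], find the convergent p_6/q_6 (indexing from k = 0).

Using pₖ = aₖpₖ₋₁ + pₖ₋₂, qₖ = aₖqₖ₋₁ + qₖ₋₂ (with p₋₁=1, p₋₂=0, q₋₁=0, q₋₂=1):
  k=0: a=3, p=3, q=1
  k=1: a=3, p=10, q=3
  k=2: a=6, p=63, q=19
  k=3: a=3, p=199, q=60
  k=4: a=3, p=660, q=199
  k=5: a=1, p=859, q=259
  k=6: a=2, p=2378, q=717

2378/717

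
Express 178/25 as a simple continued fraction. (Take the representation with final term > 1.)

178 = 7·25 + 3
25 = 8·3 + 1
3 = 3·1 + 0  (stop)
So 178/25 = [7; 8, 3].

[7; 8, 3]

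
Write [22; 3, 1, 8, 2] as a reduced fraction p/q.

Fold from the inside: start with 2/1.
  8 + 1/2 = 17/2
  1 + 2/17 = 19/17
  3 + 17/19 = 74/19
  22 + 19/74 = 1647/74

1647/74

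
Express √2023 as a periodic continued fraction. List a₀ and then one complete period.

[44; 1, 43, 1, 88]

a₀ = ⌊√2023⌋ = 44.
With m₀=0, d₀=1 and mₖ₊₁ = dₖaₖ − mₖ, dₖ₊₁ = (n − mₖ₊₁²)/dₖ, aₖ₊₁ = ⌊(a₀+mₖ₊₁)/dₖ₊₁⌋:
  k=1: m=44, d=87, a=1
  k=2: m=43, d=2, a=43
  k=3: m=43, d=87, a=1
  k=4: m=44, d=1, a=88
d=1 and a=2a₀=88 at k=4, so the next step gives (m, d) = (44, 87) again — its k=1 value — and the period has length 4.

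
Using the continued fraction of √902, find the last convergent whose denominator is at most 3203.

54090/1801

√902 = [30; 30, 60, …] (period length 2).
Convergents:
  p_0/q_0 = 30/1
  p_1/q_1 = 901/30
  p_2/q_2 = 54090/1801
  p_3/q_3 = 1623601/54060
q_2 = 1801 ≤ 3203 < 54060 = q_3, so the answer is 54090/1801.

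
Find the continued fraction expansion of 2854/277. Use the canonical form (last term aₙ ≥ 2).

2854 = 10·277 + 84
277 = 3·84 + 25
84 = 3·25 + 9
25 = 2·9 + 7
9 = 1·7 + 2
7 = 3·2 + 1
2 = 2·1 + 0  (stop)
So 2854/277 = [10; 3, 3, 2, 1, 3, 2].

[10; 3, 3, 2, 1, 3, 2]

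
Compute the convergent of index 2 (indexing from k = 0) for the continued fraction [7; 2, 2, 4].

Using pₖ = aₖpₖ₋₁ + pₖ₋₂, qₖ = aₖqₖ₋₁ + qₖ₋₂ (with p₋₁=1, p₋₂=0, q₋₁=0, q₋₂=1):
  k=0: a=7, p=7, q=1
  k=1: a=2, p=15, q=2
  k=2: a=2, p=37, q=5

37/5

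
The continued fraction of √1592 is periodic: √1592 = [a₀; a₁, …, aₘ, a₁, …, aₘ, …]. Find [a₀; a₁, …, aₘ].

[39; 1, 8, 1, 78]

a₀ = ⌊√1592⌋ = 39.
With m₀=0, d₀=1 and mₖ₊₁ = dₖaₖ − mₖ, dₖ₊₁ = (n − mₖ₊₁²)/dₖ, aₖ₊₁ = ⌊(a₀+mₖ₊₁)/dₖ₊₁⌋:
  k=1: m=39, d=71, a=1
  k=2: m=32, d=8, a=8
  k=3: m=32, d=71, a=1
  k=4: m=39, d=1, a=78
d=1 and a=2a₀=78 at k=4, so the next step gives (m, d) = (39, 71) again — its k=1 value — and the period has length 4.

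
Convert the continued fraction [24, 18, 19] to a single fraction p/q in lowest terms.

Fold from the inside: start with 19/1.
  18 + 1/19 = 343/19
  24 + 19/343 = 8251/343

8251/343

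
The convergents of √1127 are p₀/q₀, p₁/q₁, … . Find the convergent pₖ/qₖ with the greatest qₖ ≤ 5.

√1127 = [33; 1, 1, 3, 33, 3, 1, 1, 66, …] (period length 8).
Convergents:
  p_0/q_0 = 33/1
  p_1/q_1 = 34/1
  p_2/q_2 = 67/2
  p_3/q_3 = 235/7
q_2 = 2 ≤ 5 < 7 = q_3, so the answer is 67/2.

67/2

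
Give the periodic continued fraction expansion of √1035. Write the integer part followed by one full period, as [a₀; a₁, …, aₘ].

[32; 5, 1, 5, 64]

a₀ = ⌊√1035⌋ = 32.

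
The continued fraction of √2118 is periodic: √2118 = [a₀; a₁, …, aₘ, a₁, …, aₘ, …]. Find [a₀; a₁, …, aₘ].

[46; 46, 92]

a₀ = ⌊√2118⌋ = 46.
With m₀=0, d₀=1 and mₖ₊₁ = dₖaₖ − mₖ, dₖ₊₁ = (n − mₖ₊₁²)/dₖ, aₖ₊₁ = ⌊(a₀+mₖ₊₁)/dₖ₊₁⌋:
  k=1: m=46, d=2, a=46
  k=2: m=46, d=1, a=92
d=1 and a=2a₀=92 at k=2, so the next step gives (m, d) = (46, 2) again — its k=1 value — and the period has length 2.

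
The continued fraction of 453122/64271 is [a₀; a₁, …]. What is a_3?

13

453122 = 7·64271 + 3225   →  a_0 = 7
64271 = 19·3225 + 2996   →  a_1 = 19
3225 = 1·2996 + 229   →  a_2 = 1
2996 = 13·229 + 19   →  a_3 = 13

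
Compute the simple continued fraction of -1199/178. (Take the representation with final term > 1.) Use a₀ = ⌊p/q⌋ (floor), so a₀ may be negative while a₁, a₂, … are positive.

-1199 = -7*178 + 47
178 = 3*47 + 37
47 = 1*37 + 10
37 = 3*10 + 7
10 = 1*7 + 3
7 = 2*3 + 1
3 = 3*1 + 0  (stop)
So -1199/178 = [-7; 3, 1, 3, 1, 2, 3].

[-7; 3, 1, 3, 1, 2, 3]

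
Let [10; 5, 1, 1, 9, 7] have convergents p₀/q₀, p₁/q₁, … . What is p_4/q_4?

1069/105

Using pₖ = aₖpₖ₋₁ + pₖ₋₂, qₖ = aₖqₖ₋₁ + qₖ₋₂ (with p₋₁=1, p₋₂=0, q₋₁=0, q₋₂=1):
  k=0: a=10, p=10, q=1
  k=1: a=5, p=51, q=5
  k=2: a=1, p=61, q=6
  k=3: a=1, p=112, q=11
  k=4: a=9, p=1069, q=105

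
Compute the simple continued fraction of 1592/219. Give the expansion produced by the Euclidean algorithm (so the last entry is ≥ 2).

[7; 3, 1, 2, 2, 8]

1592 = 7*219 + 59
219 = 3*59 + 42
59 = 1*42 + 17
42 = 2*17 + 8
17 = 2*8 + 1
8 = 8*1 + 0  (stop)
So 1592/219 = [7; 3, 1, 2, 2, 8].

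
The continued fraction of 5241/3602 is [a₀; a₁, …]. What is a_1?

2

5241 = 1·3602 + 1639   →  a_0 = 1
3602 = 2·1639 + 324   →  a_1 = 2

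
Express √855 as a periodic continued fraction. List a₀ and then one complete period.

[29; 4, 6, 4, 58]

a₀ = ⌊√855⌋ = 29.
With m₀=0, d₀=1 and mₖ₊₁ = dₖaₖ − mₖ, dₖ₊₁ = (n − mₖ₊₁²)/dₖ, aₖ₊₁ = ⌊(a₀+mₖ₊₁)/dₖ₊₁⌋:
  k=1: m=29, d=14, a=4
  k=2: m=27, d=9, a=6
  k=3: m=27, d=14, a=4
  k=4: m=29, d=1, a=58
d=1 and a=2a₀=58 at k=4, so the next step gives (m, d) = (29, 14) again — its k=1 value — and the period has length 4.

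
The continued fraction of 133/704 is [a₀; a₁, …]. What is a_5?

133 = 0·704 + 133   →  a_0 = 0
704 = 5·133 + 39   →  a_1 = 5
133 = 3·39 + 16   →  a_2 = 3
39 = 2·16 + 7   →  a_3 = 2
16 = 2·7 + 2   →  a_4 = 2
7 = 3·2 + 1   →  a_5 = 3

3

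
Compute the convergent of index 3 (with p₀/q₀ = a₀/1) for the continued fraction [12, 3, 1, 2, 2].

Using pₖ = aₖpₖ₋₁ + pₖ₋₂, qₖ = aₖqₖ₋₁ + qₖ₋₂ (with p₋₁=1, p₋₂=0, q₋₁=0, q₋₂=1):
  k=0: a=12, p=12, q=1
  k=1: a=3, p=37, q=3
  k=2: a=1, p=49, q=4
  k=3: a=2, p=135, q=11

135/11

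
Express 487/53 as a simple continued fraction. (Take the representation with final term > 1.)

487 = 9×53 + 10
53 = 5×10 + 3
10 = 3×3 + 1
3 = 3×1 + 0  (stop)
So 487/53 = [9; 5, 3, 3].

[9; 5, 3, 3]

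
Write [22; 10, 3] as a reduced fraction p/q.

Using pₖ = aₖpₖ₋₁ + pₖ₋₂ and qₖ = aₖqₖ₋₁ + qₖ₋₂:
  k=0: a=22, p=22, q=1
  k=1: a=10, p=221, q=10
  k=2: a=3, p=685, q=31

685/31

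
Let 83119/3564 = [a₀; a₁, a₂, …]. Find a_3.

3

83119 = 23·3564 + 1147   →  a_0 = 23
3564 = 3·1147 + 123   →  a_1 = 3
1147 = 9·123 + 40   →  a_2 = 9
123 = 3·40 + 3   →  a_3 = 3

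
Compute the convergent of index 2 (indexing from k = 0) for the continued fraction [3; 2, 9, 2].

Using pₖ = aₖpₖ₋₁ + pₖ₋₂, qₖ = aₖqₖ₋₁ + qₖ₋₂ (with p₋₁=1, p₋₂=0, q₋₁=0, q₋₂=1):
  k=0: a=3, p=3, q=1
  k=1: a=2, p=7, q=2
  k=2: a=9, p=66, q=19

66/19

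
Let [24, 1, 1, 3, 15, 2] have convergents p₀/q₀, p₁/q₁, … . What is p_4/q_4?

2629/107

Using pₖ = aₖpₖ₋₁ + pₖ₋₂, qₖ = aₖqₖ₋₁ + qₖ₋₂ (with p₋₁=1, p₋₂=0, q₋₁=0, q₋₂=1):
  k=0: a=24, p=24, q=1
  k=1: a=1, p=25, q=1
  k=2: a=1, p=49, q=2
  k=3: a=3, p=172, q=7
  k=4: a=15, p=2629, q=107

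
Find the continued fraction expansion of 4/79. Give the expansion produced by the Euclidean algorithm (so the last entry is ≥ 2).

[0; 19, 1, 3]

4 = 0×79 + 4
79 = 19×4 + 3
4 = 1×3 + 1
3 = 3×1 + 0  (stop)
So 4/79 = [0; 19, 1, 3].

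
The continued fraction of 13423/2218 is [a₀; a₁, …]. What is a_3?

2

13423 = 6·2218 + 115   →  a_0 = 6
2218 = 19·115 + 33   →  a_1 = 19
115 = 3·33 + 16   →  a_2 = 3
33 = 2·16 + 1   →  a_3 = 2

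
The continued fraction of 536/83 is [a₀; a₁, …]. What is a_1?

2

536 = 6·83 + 38   →  a_0 = 6
83 = 2·38 + 7   →  a_1 = 2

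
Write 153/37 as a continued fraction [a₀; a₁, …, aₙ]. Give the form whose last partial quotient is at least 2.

[4; 7, 2, 2]

153 = 4*37 + 5
37 = 7*5 + 2
5 = 2*2 + 1
2 = 2*1 + 0  (stop)
So 153/37 = [4; 7, 2, 2].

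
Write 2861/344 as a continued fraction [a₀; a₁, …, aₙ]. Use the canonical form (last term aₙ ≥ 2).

[8; 3, 6, 2, 2, 3]

2861 = 8·344 + 109
344 = 3·109 + 17
109 = 6·17 + 7
17 = 2·7 + 3
7 = 2·3 + 1
3 = 3·1 + 0  (stop)
So 2861/344 = [8; 3, 6, 2, 2, 3].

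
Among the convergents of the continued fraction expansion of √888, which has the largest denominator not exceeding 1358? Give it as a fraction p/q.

35491/1191

√888 = [29; 1, 3, 1, 58, …] (period length 4).
Convergents:
  p_0/q_0 = 29/1
  p_1/q_1 = 30/1
  p_2/q_2 = 119/4
  p_3/q_3 = 149/5
  p_4/q_4 = 8761/294
  p_5/q_5 = 8910/299
  p_6/q_6 = 35491/1191
  p_7/q_7 = 44401/1490
q_6 = 1191 ≤ 1358 < 1490 = q_7, so the answer is 35491/1191.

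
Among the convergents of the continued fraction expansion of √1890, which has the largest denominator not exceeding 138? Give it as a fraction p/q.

5043/116

√1890 = [43; 2, 9, 6, 9, 2, 86, …] (period length 6).
Convergents:
  p_0/q_0 = 43/1
  p_1/q_1 = 87/2
  p_2/q_2 = 826/19
  p_3/q_3 = 5043/116
  p_4/q_4 = 46213/1063
q_3 = 116 ≤ 138 < 1063 = q_4, so the answer is 5043/116.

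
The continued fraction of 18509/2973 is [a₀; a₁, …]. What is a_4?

18509 = 6·2973 + 671   →  a_0 = 6
2973 = 4·671 + 289   →  a_1 = 4
671 = 2·289 + 93   →  a_2 = 2
289 = 3·93 + 10   →  a_3 = 3
93 = 9·10 + 3   →  a_4 = 9

9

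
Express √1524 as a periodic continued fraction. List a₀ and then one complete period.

[39; 26, 78]

a₀ = ⌊√1524⌋ = 39.
With m₀=0, d₀=1 and mₖ₊₁ = dₖaₖ − mₖ, dₖ₊₁ = (n − mₖ₊₁²)/dₖ, aₖ₊₁ = ⌊(a₀+mₖ₊₁)/dₖ₊₁⌋:
  k=1: m=39, d=3, a=26
  k=2: m=39, d=1, a=78
d=1 and a=2a₀=78 at k=2, so the next step gives (m, d) = (39, 3) again — its k=1 value — and the period has length 2.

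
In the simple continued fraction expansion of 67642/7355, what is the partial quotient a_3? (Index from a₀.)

17

67642 = 9·7355 + 1447   →  a_0 = 9
7355 = 5·1447 + 120   →  a_1 = 5
1447 = 12·120 + 7   →  a_2 = 12
120 = 17·7 + 1   →  a_3 = 17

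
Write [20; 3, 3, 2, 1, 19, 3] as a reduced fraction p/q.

40261/1983

Fold from the inside: start with 3/1.
  19 + 1/3 = 58/3
  1 + 3/58 = 61/58
  2 + 58/61 = 180/61
  3 + 61/180 = 601/180
  3 + 180/601 = 1983/601
  20 + 601/1983 = 40261/1983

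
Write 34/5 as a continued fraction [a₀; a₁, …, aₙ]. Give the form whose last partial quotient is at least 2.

34 = 6·5 + 4
5 = 1·4 + 1
4 = 4·1 + 0  (stop)
So 34/5 = [6; 1, 4].

[6; 1, 4]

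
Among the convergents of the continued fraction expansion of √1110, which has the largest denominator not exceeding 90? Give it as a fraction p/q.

√1110 = [33; 3, 6, 3, 66, …] (period length 4).
Convergents:
  p_0/q_0 = 33/1
  p_1/q_1 = 100/3
  p_2/q_2 = 633/19
  p_3/q_3 = 1999/60
  p_4/q_4 = 132567/3979
q_3 = 60 ≤ 90 < 3979 = q_4, so the answer is 1999/60.

1999/60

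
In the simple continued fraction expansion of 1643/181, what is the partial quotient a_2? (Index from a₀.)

1

1643 = 9·181 + 14   →  a_0 = 9
181 = 12·14 + 13   →  a_1 = 12
14 = 1·13 + 1   →  a_2 = 1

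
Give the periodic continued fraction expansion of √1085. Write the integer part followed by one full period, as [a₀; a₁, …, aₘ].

[32; 1, 15, 2, 15, 1, 64]

a₀ = ⌊√1085⌋ = 32.
With m₀=0, d₀=1 and mₖ₊₁ = dₖaₖ − mₖ, dₖ₊₁ = (n − mₖ₊₁²)/dₖ, aₖ₊₁ = ⌊(a₀+mₖ₊₁)/dₖ₊₁⌋:
  k=1: m=32, d=61, a=1
  k=2: m=29, d=4, a=15
  k=3: m=31, d=31, a=2
  k=4: m=31, d=4, a=15
  k=5: m=29, d=61, a=1
  k=6: m=32, d=1, a=64
d=1 and a=2a₀=64 at k=6, so the next step gives (m, d) = (32, 61) again — its k=1 value — and the period has length 6.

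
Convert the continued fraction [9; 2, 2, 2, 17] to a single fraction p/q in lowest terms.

1968/209

Fold from the inside: start with 17/1.
  2 + 1/17 = 35/17
  2 + 17/35 = 87/35
  2 + 35/87 = 209/87
  9 + 87/209 = 1968/209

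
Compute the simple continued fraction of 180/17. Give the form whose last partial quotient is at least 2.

[10; 1, 1, 2, 3]

180 = 10*17 + 10
17 = 1*10 + 7
10 = 1*7 + 3
7 = 2*3 + 1
3 = 3*1 + 0  (stop)
So 180/17 = [10; 1, 1, 2, 3].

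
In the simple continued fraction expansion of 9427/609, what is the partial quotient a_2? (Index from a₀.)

9427 = 15·609 + 292   →  a_0 = 15
609 = 2·292 + 25   →  a_1 = 2
292 = 11·25 + 17   →  a_2 = 11

11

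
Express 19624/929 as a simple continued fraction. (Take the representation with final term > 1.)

[21; 8, 12, 1, 3, 2]

19624 = 21·929 + 115
929 = 8·115 + 9
115 = 12·9 + 7
9 = 1·7 + 2
7 = 3·2 + 1
2 = 2·1 + 0  (stop)
So 19624/929 = [21; 8, 12, 1, 3, 2].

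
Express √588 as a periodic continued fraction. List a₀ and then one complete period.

[24; 4, 48]

a₀ = ⌊√588⌋ = 24.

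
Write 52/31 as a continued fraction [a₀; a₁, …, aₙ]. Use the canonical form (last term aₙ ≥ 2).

[1; 1, 2, 10]

52 = 1·31 + 21
31 = 1·21 + 10
21 = 2·10 + 1
10 = 10·1 + 0  (stop)
So 52/31 = [1; 1, 2, 10].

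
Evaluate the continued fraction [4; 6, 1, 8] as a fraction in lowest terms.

257/62

Fold from the inside: start with 8/1.
  1 + 1/8 = 9/8
  6 + 8/9 = 62/9
  4 + 9/62 = 257/62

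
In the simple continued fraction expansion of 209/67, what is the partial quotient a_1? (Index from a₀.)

209 = 3·67 + 8   →  a_0 = 3
67 = 8·8 + 3   →  a_1 = 8

8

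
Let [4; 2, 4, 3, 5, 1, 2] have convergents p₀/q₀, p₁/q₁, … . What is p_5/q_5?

Using pₖ = aₖpₖ₋₁ + pₖ₋₂, qₖ = aₖqₖ₋₁ + qₖ₋₂ (with p₋₁=1, p₋₂=0, q₋₁=0, q₋₂=1):
  k=0: a=4, p=4, q=1
  k=1: a=2, p=9, q=2
  k=2: a=4, p=40, q=9
  k=3: a=3, p=129, q=29
  k=4: a=5, p=685, q=154
  k=5: a=1, p=814, q=183

814/183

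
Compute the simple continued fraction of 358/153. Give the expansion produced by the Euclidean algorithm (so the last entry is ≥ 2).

[2; 2, 1, 16, 3]

358 = 2×153 + 52
153 = 2×52 + 49
52 = 1×49 + 3
49 = 16×3 + 1
3 = 3×1 + 0  (stop)
So 358/153 = [2; 2, 1, 16, 3].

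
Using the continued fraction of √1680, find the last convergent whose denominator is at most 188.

√1680 = [40; 1, 80, …] (period length 2).
Convergents:
  p_0/q_0 = 40/1
  p_1/q_1 = 41/1
  p_2/q_2 = 3320/81
  p_3/q_3 = 3361/82
  p_4/q_4 = 272200/6641
q_3 = 82 ≤ 188 < 6641 = q_4, so the answer is 3361/82.

3361/82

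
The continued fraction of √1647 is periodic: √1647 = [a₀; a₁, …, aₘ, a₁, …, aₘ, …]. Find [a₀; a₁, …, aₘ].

a₀ = ⌊√1647⌋ = 40.
With m₀=0, d₀=1 and mₖ₊₁ = dₖaₖ − mₖ, dₖ₊₁ = (n − mₖ₊₁²)/dₖ, aₖ₊₁ = ⌊(a₀+mₖ₊₁)/dₖ₊₁⌋:
  k=1: m=40, d=47, a=1
  k=2: m=7, d=34, a=1
  k=3: m=27, d=27, a=2
  k=4: m=27, d=34, a=1
  k=5: m=7, d=47, a=1
  k=6: m=40, d=1, a=80
d=1 and a=2a₀=80 at k=6, so the next step gives (m, d) = (40, 47) again — its k=1 value — and the period has length 6.

[40; 1, 1, 2, 1, 1, 80]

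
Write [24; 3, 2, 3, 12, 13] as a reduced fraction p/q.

Using pₖ = aₖpₖ₋₁ + pₖ₋₂ and qₖ = aₖqₖ₋₁ + qₖ₋₂:
  k=0: a=24, p=24, q=1
  k=1: a=3, p=73, q=3
  k=2: a=2, p=170, q=7
  k=3: a=3, p=583, q=24
  k=4: a=12, p=7166, q=295
  k=5: a=13, p=93741, q=3859

93741/3859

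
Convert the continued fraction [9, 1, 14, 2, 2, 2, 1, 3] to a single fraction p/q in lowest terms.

Fold from the inside: start with 3/1.
  1 + 1/3 = 4/3
  2 + 3/4 = 11/4
  2 + 4/11 = 26/11
  2 + 11/26 = 63/26
  14 + 26/63 = 908/63
  1 + 63/908 = 971/908
  9 + 908/971 = 9647/971

9647/971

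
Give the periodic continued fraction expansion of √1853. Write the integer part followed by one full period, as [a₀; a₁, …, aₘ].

[43; 21, 1, 1, 21, 86]

a₀ = ⌊√1853⌋ = 43.
With m₀=0, d₀=1 and mₖ₊₁ = dₖaₖ − mₖ, dₖ₊₁ = (n − mₖ₊₁²)/dₖ, aₖ₊₁ = ⌊(a₀+mₖ₊₁)/dₖ₊₁⌋:
  k=1: m=43, d=4, a=21
  k=2: m=41, d=43, a=1
  k=3: m=2, d=43, a=1
  k=4: m=41, d=4, a=21
  k=5: m=43, d=1, a=86
d=1 and a=2a₀=86 at k=5, so the next step gives (m, d) = (43, 4) again — its k=1 value — and the period has length 5.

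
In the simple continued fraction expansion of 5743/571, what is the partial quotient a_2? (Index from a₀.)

3

5743 = 10·571 + 33   →  a_0 = 10
571 = 17·33 + 10   →  a_1 = 17
33 = 3·10 + 3   →  a_2 = 3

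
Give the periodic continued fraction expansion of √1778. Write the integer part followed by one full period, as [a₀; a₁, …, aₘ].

a₀ = ⌊√1778⌋ = 42.

[42; 6, 84]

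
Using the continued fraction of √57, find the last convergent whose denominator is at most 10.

68/9

√57 = [7; 1, 1, 4, 1, 1, 14, …] (period length 6).
Convergents:
  p_0/q_0 = 7/1
  p_1/q_1 = 8/1
  p_2/q_2 = 15/2
  p_3/q_3 = 68/9
  p_4/q_4 = 83/11
q_3 = 9 ≤ 10 < 11 = q_4, so the answer is 68/9.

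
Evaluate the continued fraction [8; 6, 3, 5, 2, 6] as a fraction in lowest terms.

Using pₖ = aₖpₖ₋₁ + pₖ₋₂ and qₖ = aₖqₖ₋₁ + qₖ₋₂:
  k=0: a=8, p=8, q=1
  k=1: a=6, p=49, q=6
  k=2: a=3, p=155, q=19
  k=3: a=5, p=824, q=101
  k=4: a=2, p=1803, q=221
  k=5: a=6, p=11642, q=1427

11642/1427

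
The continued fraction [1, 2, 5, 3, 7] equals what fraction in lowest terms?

Using pₖ = aₖpₖ₋₁ + pₖ₋₂ and qₖ = aₖqₖ₋₁ + qₖ₋₂:
  k=0: a=1, p=1, q=1
  k=1: a=2, p=3, q=2
  k=2: a=5, p=16, q=11
  k=3: a=3, p=51, q=35
  k=4: a=7, p=373, q=256

373/256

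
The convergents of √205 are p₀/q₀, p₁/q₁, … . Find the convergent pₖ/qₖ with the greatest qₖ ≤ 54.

315/22

√205 = [14; 3, 6, 1, 4, 1, 6, 3, 28, …] (period length 8).
Convergents:
  p_0/q_0 = 14/1
  p_1/q_1 = 43/3
  p_2/q_2 = 272/19
  p_3/q_3 = 315/22
  p_4/q_4 = 1532/107
q_3 = 22 ≤ 54 < 107 = q_4, so the answer is 315/22.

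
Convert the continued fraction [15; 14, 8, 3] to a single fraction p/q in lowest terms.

Fold from the inside: start with 3/1.
  8 + 1/3 = 25/3
  14 + 3/25 = 353/25
  15 + 25/353 = 5320/353

5320/353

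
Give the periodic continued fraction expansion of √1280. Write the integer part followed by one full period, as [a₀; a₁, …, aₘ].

[35; 1, 3, 2, 17, 2, 3, 1, 70]

a₀ = ⌊√1280⌋ = 35.
With m₀=0, d₀=1 and mₖ₊₁ = dₖaₖ − mₖ, dₖ₊₁ = (n − mₖ₊₁²)/dₖ, aₖ₊₁ = ⌊(a₀+mₖ₊₁)/dₖ₊₁⌋:
  k=1: m=35, d=55, a=1
  k=2: m=20, d=16, a=3
  k=3: m=28, d=31, a=2
  k=4: m=34, d=4, a=17
  k=5: m=34, d=31, a=2
  k=6: m=28, d=16, a=3
  k=7: m=20, d=55, a=1
  k=8: m=35, d=1, a=70
d=1 and a=2a₀=70 at k=8, so the next step gives (m, d) = (35, 55) again — its k=1 value — and the period has length 8.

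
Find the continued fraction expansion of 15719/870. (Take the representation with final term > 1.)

[18; 14, 1, 2, 1, 14]

15719 = 18·870 + 59
870 = 14·59 + 44
59 = 1·44 + 15
44 = 2·15 + 14
15 = 1·14 + 1
14 = 14·1 + 0  (stop)
So 15719/870 = [18; 14, 1, 2, 1, 14].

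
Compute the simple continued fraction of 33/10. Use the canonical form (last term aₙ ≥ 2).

33 = 3·10 + 3
10 = 3·3 + 1
3 = 3·1 + 0  (stop)
So 33/10 = [3; 3, 3].

[3; 3, 3]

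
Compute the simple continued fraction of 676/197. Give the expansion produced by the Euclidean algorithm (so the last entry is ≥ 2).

676 = 3×197 + 85
197 = 2×85 + 27
85 = 3×27 + 4
27 = 6×4 + 3
4 = 1×3 + 1
3 = 3×1 + 0  (stop)
So 676/197 = [3; 2, 3, 6, 1, 3].

[3; 2, 3, 6, 1, 3]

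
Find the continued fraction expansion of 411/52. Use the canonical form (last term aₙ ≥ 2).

411 = 7·52 + 47
52 = 1·47 + 5
47 = 9·5 + 2
5 = 2·2 + 1
2 = 2·1 + 0  (stop)
So 411/52 = [7; 1, 9, 2, 2].

[7; 1, 9, 2, 2]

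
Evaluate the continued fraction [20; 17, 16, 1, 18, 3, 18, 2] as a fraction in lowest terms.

12665795/631439

Using pₖ = aₖpₖ₋₁ + pₖ₋₂ and qₖ = aₖqₖ₋₁ + qₖ₋₂:
  k=0: a=20, p=20, q=1
  k=1: a=17, p=341, q=17
  k=2: a=16, p=5476, q=273
  k=3: a=1, p=5817, q=290
  k=4: a=18, p=110182, q=5493
  k=5: a=3, p=336363, q=16769
  k=6: a=18, p=6164716, q=307335
  k=7: a=2, p=12665795, q=631439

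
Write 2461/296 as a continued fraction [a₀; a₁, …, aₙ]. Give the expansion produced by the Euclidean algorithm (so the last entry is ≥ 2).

2461 = 8·296 + 93
296 = 3·93 + 17
93 = 5·17 + 8
17 = 2·8 + 1
8 = 8·1 + 0  (stop)
So 2461/296 = [8; 3, 5, 2, 8].

[8; 3, 5, 2, 8]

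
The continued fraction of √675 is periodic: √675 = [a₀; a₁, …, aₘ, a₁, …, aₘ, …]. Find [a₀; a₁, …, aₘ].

a₀ = ⌊√675⌋ = 25.
With m₀=0, d₀=1 and mₖ₊₁ = dₖaₖ − mₖ, dₖ₊₁ = (n − mₖ₊₁²)/dₖ, aₖ₊₁ = ⌊(a₀+mₖ₊₁)/dₖ₊₁⌋:
  k=1: m=25, d=50, a=1
  k=2: m=25, d=1, a=50
d=1 and a=2a₀=50 at k=2, so the next step gives (m, d) = (25, 50) again — its k=1 value — and the period has length 2.

[25; 1, 50]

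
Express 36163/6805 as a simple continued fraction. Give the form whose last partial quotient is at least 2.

[5; 3, 5, 2, 7, 3, 8]

36163 = 5·6805 + 2138
6805 = 3·2138 + 391
2138 = 5·391 + 183
391 = 2·183 + 25
183 = 7·25 + 8
25 = 3·8 + 1
8 = 8·1 + 0  (stop)
So 36163/6805 = [5; 3, 5, 2, 7, 3, 8].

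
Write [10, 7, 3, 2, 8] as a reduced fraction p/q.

Fold from the inside: start with 8/1.
  2 + 1/8 = 17/8
  3 + 8/17 = 59/17
  7 + 17/59 = 430/59
  10 + 59/430 = 4359/430

4359/430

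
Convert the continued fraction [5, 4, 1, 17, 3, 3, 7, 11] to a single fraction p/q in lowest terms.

382789/73582

Using pₖ = aₖpₖ₋₁ + pₖ₋₂ and qₖ = aₖqₖ₋₁ + qₖ₋₂:
  k=0: a=5, p=5, q=1
  k=1: a=4, p=21, q=4
  k=2: a=1, p=26, q=5
  k=3: a=17, p=463, q=89
  k=4: a=3, p=1415, q=272
  k=5: a=3, p=4708, q=905
  k=6: a=7, p=34371, q=6607
  k=7: a=11, p=382789, q=73582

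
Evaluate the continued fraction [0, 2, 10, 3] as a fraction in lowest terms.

Using pₖ = aₖpₖ₋₁ + pₖ₋₂ and qₖ = aₖqₖ₋₁ + qₖ₋₂:
  k=0: a=0, p=0, q=1
  k=1: a=2, p=1, q=2
  k=2: a=10, p=10, q=21
  k=3: a=3, p=31, q=65

31/65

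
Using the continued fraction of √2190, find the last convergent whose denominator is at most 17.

234/5

√2190 = [46; 1, 3, 1, 14, 1, 3, 1, 92, …] (period length 8).
Convergents:
  p_0/q_0 = 46/1
  p_1/q_1 = 47/1
  p_2/q_2 = 187/4
  p_3/q_3 = 234/5
  p_4/q_4 = 3463/74
q_3 = 5 ≤ 17 < 74 = q_4, so the answer is 234/5.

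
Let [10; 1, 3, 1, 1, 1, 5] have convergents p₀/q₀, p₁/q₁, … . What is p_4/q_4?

97/9

Using pₖ = aₖpₖ₋₁ + pₖ₋₂, qₖ = aₖqₖ₋₁ + qₖ₋₂ (with p₋₁=1, p₋₂=0, q₋₁=0, q₋₂=1):
  k=0: a=10, p=10, q=1
  k=1: a=1, p=11, q=1
  k=2: a=3, p=43, q=4
  k=3: a=1, p=54, q=5
  k=4: a=1, p=97, q=9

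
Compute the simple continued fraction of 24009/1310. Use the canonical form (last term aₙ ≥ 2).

[18; 3, 18, 1, 1, 1, 7]

24009 = 18×1310 + 429
1310 = 3×429 + 23
429 = 18×23 + 15
23 = 1×15 + 8
15 = 1×8 + 7
8 = 1×7 + 1
7 = 7×1 + 0  (stop)
So 24009/1310 = [18; 3, 18, 1, 1, 1, 7].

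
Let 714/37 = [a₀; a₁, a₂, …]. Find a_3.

1

714 = 19·37 + 11   →  a_0 = 19
37 = 3·11 + 4   →  a_1 = 3
11 = 2·4 + 3   →  a_2 = 2
4 = 1·3 + 1   →  a_3 = 1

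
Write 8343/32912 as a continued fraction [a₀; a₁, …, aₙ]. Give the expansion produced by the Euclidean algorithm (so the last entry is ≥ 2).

8343 = 0×32912 + 8343
32912 = 3×8343 + 7883
8343 = 1×7883 + 460
7883 = 17×460 + 63
460 = 7×63 + 19
63 = 3×19 + 6
19 = 3×6 + 1
6 = 6×1 + 0  (stop)
So 8343/32912 = [0; 3, 1, 17, 7, 3, 3, 6].

[0; 3, 1, 17, 7, 3, 3, 6]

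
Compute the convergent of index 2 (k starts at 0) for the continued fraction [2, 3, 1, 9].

9/4

Using pₖ = aₖpₖ₋₁ + pₖ₋₂, qₖ = aₖqₖ₋₁ + qₖ₋₂ (with p₋₁=1, p₋₂=0, q₋₁=0, q₋₂=1):
  k=0: a=2, p=2, q=1
  k=1: a=3, p=7, q=3
  k=2: a=1, p=9, q=4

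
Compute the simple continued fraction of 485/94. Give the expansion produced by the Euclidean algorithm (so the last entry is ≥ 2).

485 = 5*94 + 15
94 = 6*15 + 4
15 = 3*4 + 3
4 = 1*3 + 1
3 = 3*1 + 0  (stop)
So 485/94 = [5; 6, 3, 1, 3].

[5; 6, 3, 1, 3]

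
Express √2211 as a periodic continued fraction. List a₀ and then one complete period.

a₀ = ⌊√2211⌋ = 47.

[47; 47, 94]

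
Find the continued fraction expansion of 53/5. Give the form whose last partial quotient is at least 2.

[10; 1, 1, 2]

53 = 10·5 + 3
5 = 1·3 + 2
3 = 1·2 + 1
2 = 2·1 + 0  (stop)
So 53/5 = [10; 1, 1, 2].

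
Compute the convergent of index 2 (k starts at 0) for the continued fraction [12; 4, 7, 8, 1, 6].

355/29

Using pₖ = aₖpₖ₋₁ + pₖ₋₂, qₖ = aₖqₖ₋₁ + qₖ₋₂ (with p₋₁=1, p₋₂=0, q₋₁=0, q₋₂=1):
  k=0: a=12, p=12, q=1
  k=1: a=4, p=49, q=4
  k=2: a=7, p=355, q=29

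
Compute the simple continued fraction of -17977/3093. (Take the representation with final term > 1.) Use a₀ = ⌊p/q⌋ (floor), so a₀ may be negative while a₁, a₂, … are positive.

[-6; 5, 3, 11, 17]

-17977 = -6·3093 + 581
3093 = 5·581 + 188
581 = 3·188 + 17
188 = 11·17 + 1
17 = 17·1 + 0  (stop)
So -17977/3093 = [-6; 5, 3, 11, 17].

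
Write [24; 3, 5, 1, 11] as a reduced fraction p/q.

5471/225

Using pₖ = aₖpₖ₋₁ + pₖ₋₂ and qₖ = aₖqₖ₋₁ + qₖ₋₂:
  k=0: a=24, p=24, q=1
  k=1: a=3, p=73, q=3
  k=2: a=5, p=389, q=16
  k=3: a=1, p=462, q=19
  k=4: a=11, p=5471, q=225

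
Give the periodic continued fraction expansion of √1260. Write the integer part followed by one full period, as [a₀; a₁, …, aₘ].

a₀ = ⌊√1260⌋ = 35.
With m₀=0, d₀=1 and mₖ₊₁ = dₖaₖ − mₖ, dₖ₊₁ = (n − mₖ₊₁²)/dₖ, aₖ₊₁ = ⌊(a₀+mₖ₊₁)/dₖ₊₁⌋:
  k=1: m=35, d=35, a=2
  k=2: m=35, d=1, a=70
d=1 and a=2a₀=70 at k=2, so the next step gives (m, d) = (35, 35) again — its k=1 value — and the period has length 2.

[35; 2, 70]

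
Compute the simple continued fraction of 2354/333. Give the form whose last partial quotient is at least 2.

2354 = 7×333 + 23
333 = 14×23 + 11
23 = 2×11 + 1
11 = 11×1 + 0  (stop)
So 2354/333 = [7; 14, 2, 11].

[7; 14, 2, 11]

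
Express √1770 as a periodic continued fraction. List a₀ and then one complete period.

[42; 14, 84]

a₀ = ⌊√1770⌋ = 42.
With m₀=0, d₀=1 and mₖ₊₁ = dₖaₖ − mₖ, dₖ₊₁ = (n − mₖ₊₁²)/dₖ, aₖ₊₁ = ⌊(a₀+mₖ₊₁)/dₖ₊₁⌋:
  k=1: m=42, d=6, a=14
  k=2: m=42, d=1, a=84
d=1 and a=2a₀=84 at k=2, so the next step gives (m, d) = (42, 6) again — its k=1 value — and the period has length 2.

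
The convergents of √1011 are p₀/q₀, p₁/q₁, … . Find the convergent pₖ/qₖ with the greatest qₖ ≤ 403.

8426/265

√1011 = [31; 1, 3, 1, 9, 1, 3, 1, 62, …] (period length 8).
Convergents:
  p_0/q_0 = 31/1
  p_1/q_1 = 32/1
  p_2/q_2 = 127/4
  p_3/q_3 = 159/5
  p_4/q_4 = 1558/49
  p_5/q_5 = 1717/54
  p_6/q_6 = 6709/211
  p_7/q_7 = 8426/265
  p_8/q_8 = 529121/16641
q_7 = 265 ≤ 403 < 16641 = q_8, so the answer is 8426/265.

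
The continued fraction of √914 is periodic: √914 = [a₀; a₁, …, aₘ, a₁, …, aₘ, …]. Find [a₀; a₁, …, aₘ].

[30; 4, 3, 3, 4, 60]

a₀ = ⌊√914⌋ = 30.
With m₀=0, d₀=1 and mₖ₊₁ = dₖaₖ − mₖ, dₖ₊₁ = (n − mₖ₊₁²)/dₖ, aₖ₊₁ = ⌊(a₀+mₖ₊₁)/dₖ₊₁⌋:
  k=1: m=30, d=14, a=4
  k=2: m=26, d=17, a=3
  k=3: m=25, d=17, a=3
  k=4: m=26, d=14, a=4
  k=5: m=30, d=1, a=60
d=1 and a=2a₀=60 at k=5, so the next step gives (m, d) = (30, 14) again — its k=1 value — and the period has length 5.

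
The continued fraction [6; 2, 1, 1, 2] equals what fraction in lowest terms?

Fold from the inside: start with 2/1.
  1 + 1/2 = 3/2
  1 + 2/3 = 5/3
  2 + 3/5 = 13/5
  6 + 5/13 = 83/13

83/13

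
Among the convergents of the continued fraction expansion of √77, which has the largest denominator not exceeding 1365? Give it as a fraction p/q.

√77 = [8; 1, 3, 2, 3, 1, 16, …] (period length 6).
Convergents:
  p_0/q_0 = 8/1
  p_1/q_1 = 9/1
  p_2/q_2 = 35/4
  p_3/q_3 = 79/9
  p_4/q_4 = 272/31
  p_5/q_5 = 351/40
  p_6/q_6 = 5888/671
  p_7/q_7 = 6239/711
  p_8/q_8 = 24605/2804
q_7 = 711 ≤ 1365 < 2804 = q_8, so the answer is 6239/711.

6239/711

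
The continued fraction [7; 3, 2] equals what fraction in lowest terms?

Fold from the inside: start with 2/1.
  3 + 1/2 = 7/2
  7 + 2/7 = 51/7

51/7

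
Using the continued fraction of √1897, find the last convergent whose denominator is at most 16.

392/9

√1897 = [43; 1, 1, 4, 12, 4, 1, 1, 86, …] (period length 8).
Convergents:
  p_0/q_0 = 43/1
  p_1/q_1 = 44/1
  p_2/q_2 = 87/2
  p_3/q_3 = 392/9
  p_4/q_4 = 4791/110
q_3 = 9 ≤ 16 < 110 = q_4, so the answer is 392/9.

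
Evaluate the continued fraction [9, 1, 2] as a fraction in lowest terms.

Fold from the inside: start with 2/1.
  1 + 1/2 = 3/2
  9 + 2/3 = 29/3

29/3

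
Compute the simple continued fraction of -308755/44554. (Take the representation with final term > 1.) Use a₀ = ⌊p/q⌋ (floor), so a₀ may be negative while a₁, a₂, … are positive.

[-7; 14, 3, 1, 3, 17, 12]

-308755 = -7·44554 + 3123
44554 = 14·3123 + 832
3123 = 3·832 + 627
832 = 1·627 + 205
627 = 3·205 + 12
205 = 17·12 + 1
12 = 12·1 + 0  (stop)
So -308755/44554 = [-7; 14, 3, 1, 3, 17, 12].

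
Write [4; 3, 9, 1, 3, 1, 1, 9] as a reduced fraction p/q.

11277/2609

Using pₖ = aₖpₖ₋₁ + pₖ₋₂ and qₖ = aₖqₖ₋₁ + qₖ₋₂:
  k=0: a=4, p=4, q=1
  k=1: a=3, p=13, q=3
  k=2: a=9, p=121, q=28
  k=3: a=1, p=134, q=31
  k=4: a=3, p=523, q=121
  k=5: a=1, p=657, q=152
  k=6: a=1, p=1180, q=273
  k=7: a=9, p=11277, q=2609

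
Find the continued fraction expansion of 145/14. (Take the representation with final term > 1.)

145 = 10·14 + 5
14 = 2·5 + 4
5 = 1·4 + 1
4 = 4·1 + 0  (stop)
So 145/14 = [10; 2, 1, 4].

[10; 2, 1, 4]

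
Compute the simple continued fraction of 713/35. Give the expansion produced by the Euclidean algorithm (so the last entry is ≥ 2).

713 = 20*35 + 13
35 = 2*13 + 9
13 = 1*9 + 4
9 = 2*4 + 1
4 = 4*1 + 0  (stop)
So 713/35 = [20; 2, 1, 2, 4].

[20; 2, 1, 2, 4]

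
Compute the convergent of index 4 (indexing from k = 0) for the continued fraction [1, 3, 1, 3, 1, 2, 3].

Using pₖ = aₖpₖ₋₁ + pₖ₋₂, qₖ = aₖqₖ₋₁ + qₖ₋₂ (with p₋₁=1, p₋₂=0, q₋₁=0, q₋₂=1):
  k=0: a=1, p=1, q=1
  k=1: a=3, p=4, q=3
  k=2: a=1, p=5, q=4
  k=3: a=3, p=19, q=15
  k=4: a=1, p=24, q=19

24/19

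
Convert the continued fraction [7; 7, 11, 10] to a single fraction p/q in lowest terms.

Using pₖ = aₖpₖ₋₁ + pₖ₋₂ and qₖ = aₖqₖ₋₁ + qₖ₋₂:
  k=0: a=7, p=7, q=1
  k=1: a=7, p=50, q=7
  k=2: a=11, p=557, q=78
  k=3: a=10, p=5620, q=787

5620/787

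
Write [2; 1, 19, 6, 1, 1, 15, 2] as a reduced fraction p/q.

Fold from the inside: start with 2/1.
  15 + 1/2 = 31/2
  1 + 2/31 = 33/31
  1 + 31/33 = 64/33
  6 + 33/64 = 417/64
  19 + 64/417 = 7987/417
  1 + 417/7987 = 8404/7987
  2 + 7987/8404 = 24795/8404

24795/8404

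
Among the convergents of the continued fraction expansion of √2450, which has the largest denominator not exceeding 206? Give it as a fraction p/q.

9751/197

√2450 = [49; 2, 98, …] (period length 2).
Convergents:
  p_0/q_0 = 49/1
  p_1/q_1 = 99/2
  p_2/q_2 = 9751/197
  p_3/q_3 = 19601/396
q_2 = 197 ≤ 206 < 396 = q_3, so the answer is 9751/197.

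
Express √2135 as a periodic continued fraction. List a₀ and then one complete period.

[46; 4, 1, 5, 1, 4, 92]

a₀ = ⌊√2135⌋ = 46.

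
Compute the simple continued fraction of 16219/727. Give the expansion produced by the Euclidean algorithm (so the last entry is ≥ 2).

[22; 3, 4, 3, 17]

16219 = 22*727 + 225
727 = 3*225 + 52
225 = 4*52 + 17
52 = 3*17 + 1
17 = 17*1 + 0  (stop)
So 16219/727 = [22; 3, 4, 3, 17].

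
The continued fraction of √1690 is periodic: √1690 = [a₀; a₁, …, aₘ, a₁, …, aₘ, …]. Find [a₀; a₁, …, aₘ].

a₀ = ⌊√1690⌋ = 41.

[41; 9, 8, 9, 82]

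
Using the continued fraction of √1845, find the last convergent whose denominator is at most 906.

37842/881

√1845 = [42; 1, 20, 2, 20, 1, 84, …] (period length 6).
Convergents:
  p_0/q_0 = 42/1
  p_1/q_1 = 43/1
  p_2/q_2 = 902/21
  p_3/q_3 = 1847/43
  p_4/q_4 = 37842/881
  p_5/q_5 = 39689/924
q_4 = 881 ≤ 906 < 924 = q_5, so the answer is 37842/881.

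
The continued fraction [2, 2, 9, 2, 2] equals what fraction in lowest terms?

245/99

Fold from the inside: start with 2/1.
  2 + 1/2 = 5/2
  9 + 2/5 = 47/5
  2 + 5/47 = 99/47
  2 + 47/99 = 245/99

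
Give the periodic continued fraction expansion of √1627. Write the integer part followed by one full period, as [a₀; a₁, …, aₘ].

[40; 2, 1, 39, 1, 2, 80]

a₀ = ⌊√1627⌋ = 40.
With m₀=0, d₀=1 and mₖ₊₁ = dₖaₖ − mₖ, dₖ₊₁ = (n − mₖ₊₁²)/dₖ, aₖ₊₁ = ⌊(a₀+mₖ₊₁)/dₖ₊₁⌋:
  k=1: m=40, d=27, a=2
  k=2: m=14, d=53, a=1
  k=3: m=39, d=2, a=39
  k=4: m=39, d=53, a=1
  k=5: m=14, d=27, a=2
  k=6: m=40, d=1, a=80
d=1 and a=2a₀=80 at k=6, so the next step gives (m, d) = (40, 27) again — its k=1 value — and the period has length 6.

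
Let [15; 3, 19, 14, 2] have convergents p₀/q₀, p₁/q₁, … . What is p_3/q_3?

12492/815

Using pₖ = aₖpₖ₋₁ + pₖ₋₂, qₖ = aₖqₖ₋₁ + qₖ₋₂ (with p₋₁=1, p₋₂=0, q₋₁=0, q₋₂=1):
  k=0: a=15, p=15, q=1
  k=1: a=3, p=46, q=3
  k=2: a=19, p=889, q=58
  k=3: a=14, p=12492, q=815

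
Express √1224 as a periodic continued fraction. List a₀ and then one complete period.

[34; 1, 68]

a₀ = ⌊√1224⌋ = 34.
With m₀=0, d₀=1 and mₖ₊₁ = dₖaₖ − mₖ, dₖ₊₁ = (n − mₖ₊₁²)/dₖ, aₖ₊₁ = ⌊(a₀+mₖ₊₁)/dₖ₊₁⌋:
  k=1: m=34, d=68, a=1
  k=2: m=34, d=1, a=68
d=1 and a=2a₀=68 at k=2, so the next step gives (m, d) = (34, 68) again — its k=1 value — and the period has length 2.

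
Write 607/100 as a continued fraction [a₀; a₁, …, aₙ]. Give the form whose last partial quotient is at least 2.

[6; 14, 3, 2]

607 = 6*100 + 7
100 = 14*7 + 2
7 = 3*2 + 1
2 = 2*1 + 0  (stop)
So 607/100 = [6; 14, 3, 2].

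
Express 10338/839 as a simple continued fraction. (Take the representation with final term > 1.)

10338 = 12·839 + 270
839 = 3·270 + 29
270 = 9·29 + 9
29 = 3·9 + 2
9 = 4·2 + 1
2 = 2·1 + 0  (stop)
So 10338/839 = [12; 3, 9, 3, 4, 2].

[12; 3, 9, 3, 4, 2]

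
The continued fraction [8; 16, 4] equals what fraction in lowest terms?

524/65

Using pₖ = aₖpₖ₋₁ + pₖ₋₂ and qₖ = aₖqₖ₋₁ + qₖ₋₂:
  k=0: a=8, p=8, q=1
  k=1: a=16, p=129, q=16
  k=2: a=4, p=524, q=65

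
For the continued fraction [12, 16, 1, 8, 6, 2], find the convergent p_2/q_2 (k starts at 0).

205/17

Using pₖ = aₖpₖ₋₁ + pₖ₋₂, qₖ = aₖqₖ₋₁ + qₖ₋₂ (with p₋₁=1, p₋₂=0, q₋₁=0, q₋₂=1):
  k=0: a=12, p=12, q=1
  k=1: a=16, p=193, q=16
  k=2: a=1, p=205, q=17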